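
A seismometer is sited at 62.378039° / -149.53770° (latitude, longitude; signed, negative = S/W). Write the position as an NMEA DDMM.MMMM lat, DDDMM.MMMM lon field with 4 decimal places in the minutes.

6222.6823,N / 14932.2620,W

φ: minutes = (62.378039 − 62) × 60 = 22.682340
Longitude is negative → W; |value| = 149.537700
Longitude: fractional part 0.537700 → 32.262000 minutes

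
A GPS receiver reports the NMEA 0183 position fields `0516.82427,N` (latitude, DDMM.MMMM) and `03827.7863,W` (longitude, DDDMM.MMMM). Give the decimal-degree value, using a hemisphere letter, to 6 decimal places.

5.280405° N, 38.463105° W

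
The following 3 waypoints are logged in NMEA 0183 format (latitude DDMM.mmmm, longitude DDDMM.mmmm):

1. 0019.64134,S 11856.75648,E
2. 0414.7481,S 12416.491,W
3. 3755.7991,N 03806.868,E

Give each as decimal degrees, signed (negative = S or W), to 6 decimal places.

1. -0.327356, 118.945941
2. -4.245802, -124.274850
3. 37.929985, 38.114467

Point 1:
  φ: split at 2 digits → 00° and 19.64134′; 0 + 19.64134/60 = 0.3273557
  hemisphere S, so the sign is −
  λ: split at 3 digits → 118° and 56.75648′; 118 + 56.75648/60 = 118.9459413
  E ⇒ keep positive
Point 2:
  φ: degrees = first 2 digits = 4, minutes = 14.7481; 4 + 14.7481/60 = 4.2458017
  S → negative
  λ: degrees = first 3 digits = 124, minutes = 16.491; 124 + 16.491/60 = 124.2748500
  W → negative
Point 3:
  Latitude: split at 2 digits → 37° and 55.7991′; 37 + 55.7991/60 = 37.9299850
  N ⇒ keep positive
  λ: split at 3 digits → 038° and 6.868′; 38 + 6.868/60 = 38.1144667
  E ⇒ keep positive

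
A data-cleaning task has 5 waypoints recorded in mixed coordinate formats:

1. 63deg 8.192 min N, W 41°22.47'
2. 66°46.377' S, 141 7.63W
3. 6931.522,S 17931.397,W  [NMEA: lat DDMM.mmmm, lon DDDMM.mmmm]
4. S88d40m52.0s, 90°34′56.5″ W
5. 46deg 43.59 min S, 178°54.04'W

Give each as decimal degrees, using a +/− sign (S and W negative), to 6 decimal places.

Point 1:
  φ: 8.192′ = 0.136533°; total 63.1365333
  N → positive
  Lon: 22.47′ = 0.374500°; total 41.3745000
  hemisphere W, so the sign is −
Point 2:
  φ: 66 + 46.377/60 = 66.7729500
  S → negative
  λ: 7.63′ = 0.127167°; total 141.1271667
  W ⇒ negate
Point 3:
  Lat: split at 2 digits → 69° and 31.522′; 69 + 31.522/60 = 69.5253667
  S → negative
  Longitude: degrees = first 3 digits = 179, minutes = 31.397; 179 + 31.397/60 = 179.5232833
  W → negative
Point 4:
  Latitude: 40′ + 52″ = 40.86667′; 88 + 40.86667/60 = 88.6811111
  hemisphere S, so the sign is −
  Longitude: 34′ + 56.5″ = 34.94167′; 90 + 34.94167/60 = 90.5823611
  W → negative
Point 5:
  φ: 46 + 43.59/60 = 46.7265000
  hemisphere S, so the sign is −
  Lon: 178 + 54.04/60 = 178.9006667
  W → negative

1. 63.136533, -41.374500
2. -66.772950, -141.127167
3. -69.525367, -179.523283
4. -88.681111, -90.582361
5. -46.726500, -178.900667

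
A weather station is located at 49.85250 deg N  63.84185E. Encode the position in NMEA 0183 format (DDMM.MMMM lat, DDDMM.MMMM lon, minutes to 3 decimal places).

4951.150,N / 06350.511,E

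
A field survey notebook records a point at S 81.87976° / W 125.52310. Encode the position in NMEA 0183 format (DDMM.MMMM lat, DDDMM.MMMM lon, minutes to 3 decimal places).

Latitude: fractional part 0.879760 → 52.78560 minutes
λ: 125° + 0.523100 × 60 = 125° 31.38600′

8152.786,S / 12531.386,W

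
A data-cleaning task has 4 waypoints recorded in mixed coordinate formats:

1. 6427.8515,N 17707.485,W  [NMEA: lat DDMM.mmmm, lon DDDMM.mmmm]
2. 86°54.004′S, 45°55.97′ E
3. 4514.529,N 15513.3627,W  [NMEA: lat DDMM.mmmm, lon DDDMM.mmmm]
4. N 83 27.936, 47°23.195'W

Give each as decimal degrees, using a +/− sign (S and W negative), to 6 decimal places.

1. 64.464192, -177.124750
2. -86.900067, 45.932833
3. 45.242150, -155.222712
4. 83.465600, -47.386583

Point 1:
  Latitude: degrees = first 2 digits = 64, minutes = 27.8515; 64 + 27.8515/60 = 64.4641917
  N → positive
  Longitude: split at 3 digits → 177° and 7.485′; 177 + 7.485/60 = 177.1247500
  W ⇒ negate
Point 2:
  Latitude: 54.004′ = 0.900067°; total 86.9000667
  S ⇒ negate
  Longitude: 55.97′ = 0.932833°; total 45.9328333
  E → positive
Point 3:
  φ: degrees = first 2 digits = 45, minutes = 14.529; 45 + 14.529/60 = 45.2421500
  N ⇒ keep positive
  Longitude: degrees = first 3 digits = 155, minutes = 13.3627; 155 + 13.3627/60 = 155.2227117
  W → negative
Point 4:
  Latitude: 83 + 27.936/60 = 83.4656000
  N ⇒ keep positive
  λ: 47 + 23.195/60 = 47.3865833
  W ⇒ negate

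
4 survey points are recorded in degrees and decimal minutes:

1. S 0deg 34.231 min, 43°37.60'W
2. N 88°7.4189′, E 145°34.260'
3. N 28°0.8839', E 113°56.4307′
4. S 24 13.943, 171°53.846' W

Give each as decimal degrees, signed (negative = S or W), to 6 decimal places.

Point 1:
  φ: 0 + 34.231/60 = 0.5705167
  S ⇒ negate
  Longitude: 43 + 37.6/60 = 43.6266667
  W ⇒ negate
Point 2:
  Latitude: 88 + 7.4189/60 = 88.1236483
  N → positive
  Longitude: 34.26′ = 0.571000°; total 145.5710000
  E → positive
Point 3:
  φ: 0.8839′ = 0.014732°; total 28.0147317
  N → positive
  λ: 113 + 56.4307/60 = 113.9405117
  E → positive
Point 4:
  Lat: 24 + 13.943/60 = 24.2323833
  S → negative
  Lon: 171 + 53.846/60 = 171.8974333
  W → negative

1. -0.570517, -43.626667
2. 88.123648, 145.571000
3. 28.014732, 113.940512
4. -24.232383, -171.897433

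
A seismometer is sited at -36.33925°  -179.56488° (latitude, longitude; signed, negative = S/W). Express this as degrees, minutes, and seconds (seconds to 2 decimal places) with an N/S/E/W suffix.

36°20′21.30″ S, 179°33′53.57″ W

Latitude is negative → S; |value| = 36.339250
Latitude: 0.339250° → 20.35500′; 0.35500 × 60 = 21.3000″
Longitude is negative → W; |value| = 179.564880
Lon: 0.564880° → 33.89280′; 0.89280 × 60 = 53.5680″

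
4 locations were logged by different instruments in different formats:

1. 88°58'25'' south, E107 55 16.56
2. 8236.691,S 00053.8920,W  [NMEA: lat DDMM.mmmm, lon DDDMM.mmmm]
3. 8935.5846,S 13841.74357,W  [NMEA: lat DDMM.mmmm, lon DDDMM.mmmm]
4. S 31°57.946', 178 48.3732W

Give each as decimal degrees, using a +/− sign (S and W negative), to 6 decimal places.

Point 1:
  Lat: 88° + 58/60 + 25/3600 = 88 + 0.966667 + 0.006944 = 88.9736111
  hemisphere S, so the sign is −
  Longitude: 55′ + 16.56″ = 55.27600′; 107 + 55.27600/60 = 107.9212667
  E → positive
Point 2:
  Lat: split at 2 digits → 82° and 36.691′; 82 + 36.691/60 = 82.6115167
  S ⇒ negate
  λ: degrees = first 3 digits = 0, minutes = 53.892; 0 + 53.892/60 = 0.8982000
  W ⇒ negate
Point 3:
  φ: split at 2 digits → 89° and 35.5846′; 89 + 35.5846/60 = 89.5930767
  S ⇒ negate
  Lon: degrees = first 3 digits = 138, minutes = 41.74357; 138 + 41.74357/60 = 138.6957262
  W → negative
Point 4:
  Lat: 57.946′ = 0.965767°; total 31.9657667
  hemisphere S, so the sign is −
  Longitude: 178 + 48.3732/60 = 178.8062200
  W ⇒ negate

1. -88.973611, 107.921267
2. -82.611517, -0.898200
3. -89.593077, -138.695726
4. -31.965767, -178.806220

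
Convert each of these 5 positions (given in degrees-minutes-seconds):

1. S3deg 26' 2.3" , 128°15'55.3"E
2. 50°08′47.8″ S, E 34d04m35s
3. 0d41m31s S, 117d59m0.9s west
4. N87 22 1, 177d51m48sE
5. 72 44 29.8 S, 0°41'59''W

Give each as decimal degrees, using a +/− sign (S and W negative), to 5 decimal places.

Point 1:
  Latitude: 3 + 26/60 + 2.3/3600 = 3.433972
  S → negative
  Longitude: 15′ + 55.3″ = 15.92167′; 128 + 15.92167/60 = 128.265361
  E ⇒ keep positive
Point 2:
  Latitude: 8′ + 47.8″ = 8.79667′; 50 + 8.79667/60 = 50.146611
  S ⇒ negate
  Longitude: 34° + 4/60 + 35/3600 = 34 + 0.066667 + 0.009722 = 34.076389
  E ⇒ keep positive
Point 3:
  φ: 0° + 41/60 + 31/3600 = 0 + 0.683333 + 0.008611 = 0.691944
  hemisphere S, so the sign is −
  λ: 117° + 59/60 + 0.9/3600 = 117 + 0.983333 + 0.000250 = 117.983583
  hemisphere W, so the sign is −
Point 4:
  Lat: 87° + 22/60 + 1/3600 = 87 + 0.366667 + 0.000278 = 87.366944
  N ⇒ keep positive
  Lon: 51′ + 48″ = 51.80000′; 177 + 51.80000/60 = 177.863333
  E ⇒ keep positive
Point 5:
  φ: 72° + 44/60 + 29.8/3600 = 72 + 0.733333 + 0.008278 = 72.741611
  hemisphere S, so the sign is −
  Longitude: 41′ + 59″ = 41.98333′; 0 + 41.98333/60 = 0.699722
  hemisphere W, so the sign is −

1. -3.43397, 128.26536
2. -50.14661, 34.07639
3. -0.69194, -117.98358
4. 87.36694, 177.86333
5. -72.74161, -0.69972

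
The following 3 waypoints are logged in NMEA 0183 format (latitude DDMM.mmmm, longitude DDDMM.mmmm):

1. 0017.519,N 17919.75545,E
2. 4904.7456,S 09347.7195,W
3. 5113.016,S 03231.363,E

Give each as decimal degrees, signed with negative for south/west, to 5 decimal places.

1. 0.29198, 179.32926
2. -49.07909, -93.79533
3. -51.21693, 32.52272

Point 1:
  φ: split at 2 digits → 00° and 17.519′; 0 + 17.519/60 = 0.291983
  N → positive
  Longitude: split at 3 digits → 179° and 19.75545′; 179 + 19.75545/60 = 179.329258
  E ⇒ keep positive
Point 2:
  Lat: degrees = first 2 digits = 49, minutes = 4.7456; 49 + 4.7456/60 = 49.079093
  hemisphere S, so the sign is −
  Longitude: split at 3 digits → 093° and 47.7195′; 93 + 47.7195/60 = 93.795325
  W → negative
Point 3:
  Latitude: degrees = first 2 digits = 51, minutes = 13.016; 51 + 13.016/60 = 51.216933
  hemisphere S, so the sign is −
  λ: degrees = first 3 digits = 32, minutes = 31.363; 32 + 31.363/60 = 32.522717
  E ⇒ keep positive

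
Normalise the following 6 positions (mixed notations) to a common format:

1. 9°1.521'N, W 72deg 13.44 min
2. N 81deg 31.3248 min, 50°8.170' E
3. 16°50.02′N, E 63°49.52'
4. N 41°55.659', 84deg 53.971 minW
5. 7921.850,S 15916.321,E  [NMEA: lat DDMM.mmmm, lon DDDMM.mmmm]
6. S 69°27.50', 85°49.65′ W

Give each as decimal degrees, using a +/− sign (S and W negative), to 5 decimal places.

1. 9.02535, -72.22400
2. 81.52208, 50.13617
3. 16.83367, 63.82533
4. 41.92765, -84.89952
5. -79.36417, 159.27202
6. -69.45833, -85.82750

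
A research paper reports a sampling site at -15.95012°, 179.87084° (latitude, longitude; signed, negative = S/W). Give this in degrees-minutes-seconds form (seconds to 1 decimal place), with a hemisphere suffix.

Latitude is negative → S; |value| = 15.950120
Lat: 0.950120° → 57.00720′; 0.00720 × 60 = 0.432″
λ: 0.870840 × 60 = 52.25040′ → 52′, remainder × 60 = 15.024″

15°57′0.4″ S, 179°52′15.0″ E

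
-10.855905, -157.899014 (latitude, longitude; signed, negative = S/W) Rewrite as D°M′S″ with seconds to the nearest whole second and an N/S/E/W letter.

10°51′21″ S, 157°53′56″ W

Latitude is negative → S; |value| = 10.855905
φ: 0.855905° → 51.35430′; 0.35430 × 60 = 21.26″
Longitude is negative → W; |value| = 157.899014
λ: whole degrees 157; 53.94084′ → 53′ and 56.45″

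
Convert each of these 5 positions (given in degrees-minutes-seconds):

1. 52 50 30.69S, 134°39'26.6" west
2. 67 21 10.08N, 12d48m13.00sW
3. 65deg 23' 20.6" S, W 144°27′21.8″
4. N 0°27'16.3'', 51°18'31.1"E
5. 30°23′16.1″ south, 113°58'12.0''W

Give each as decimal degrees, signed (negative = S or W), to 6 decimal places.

Point 1:
  φ: 52° + 50/60 + 30.69/3600 = 52 + 0.833333 + 0.008525 = 52.8418583
  S → negative
  Lon: 134 + 39/60 + 26.6/3600 = 134.6573889
  hemisphere W, so the sign is −
Point 2:
  Lat: 21′ + 10.08″ = 21.16800′; 67 + 21.16800/60 = 67.3528000
  N → positive
  Longitude: 48′ + 13″ = 48.21667′; 12 + 48.21667/60 = 12.8036111
  hemisphere W, so the sign is −
Point 3:
  Lat: 65° + 23/60 + 20.6/3600 = 65 + 0.383333 + 0.005722 = 65.3890556
  S → negative
  Longitude: 144 + 27/60 + 21.8/3600 = 144.4560556
  W → negative
Point 4:
  Latitude: 0 + 27/60 + 16.3/3600 = 0.4545278
  N → positive
  Lon: 51 + 18/60 + 31.1/3600 = 51.3086389
  E ⇒ keep positive
Point 5:
  φ: 23′ + 16.1″ = 23.26833′; 30 + 23.26833/60 = 30.3878056
  hemisphere S, so the sign is −
  Lon: 113 + 58/60 + 12/3600 = 113.9700000
  hemisphere W, so the sign is −

1. -52.841858, -134.657389
2. 67.352800, -12.803611
3. -65.389056, -144.456056
4. 0.454528, 51.308639
5. -30.387806, -113.970000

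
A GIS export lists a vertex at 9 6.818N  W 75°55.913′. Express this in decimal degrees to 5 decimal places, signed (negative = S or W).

Latitude: 6.818′ = 0.113633°; total 9.113633
N → positive
Lon: 75 + 55.913/60 = 75.931883
W → negative

9.11363, -75.93188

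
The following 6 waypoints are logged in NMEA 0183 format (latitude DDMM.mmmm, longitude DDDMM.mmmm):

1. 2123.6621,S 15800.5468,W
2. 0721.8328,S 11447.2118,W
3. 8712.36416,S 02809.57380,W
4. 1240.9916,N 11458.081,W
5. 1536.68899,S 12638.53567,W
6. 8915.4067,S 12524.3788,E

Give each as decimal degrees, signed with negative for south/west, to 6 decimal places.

1. -21.394368, -158.009113
2. -7.363880, -114.786863
3. -87.206069, -28.159563
4. 12.683193, -114.968017
5. -15.611483, -126.642261
6. -89.256778, 125.406313

Point 1:
  Latitude: degrees = first 2 digits = 21, minutes = 23.6621; 21 + 23.6621/60 = 21.3943683
  S → negative
  λ: split at 3 digits → 158° and 0.5468′; 158 + 0.5468/60 = 158.0091133
  W → negative
Point 2:
  Lat: degrees = first 2 digits = 7, minutes = 21.8328; 7 + 21.8328/60 = 7.3638800
  hemisphere S, so the sign is −
  λ: split at 3 digits → 114° and 47.2118′; 114 + 47.2118/60 = 114.7868633
  hemisphere W, so the sign is −
Point 3:
  Lat: degrees = first 2 digits = 87, minutes = 12.36416; 87 + 12.36416/60 = 87.2060693
  S ⇒ negate
  Lon: degrees = first 3 digits = 28, minutes = 9.5738; 28 + 9.5738/60 = 28.1595633
  W ⇒ negate
Point 4:
  Lat: split at 2 digits → 12° and 40.9916′; 12 + 40.9916/60 = 12.6831933
  N ⇒ keep positive
  λ: degrees = first 3 digits = 114, minutes = 58.081; 114 + 58.081/60 = 114.9680167
  hemisphere W, so the sign is −
Point 5:
  φ: split at 2 digits → 15° and 36.68899′; 15 + 36.68899/60 = 15.6114832
  S ⇒ negate
  Lon: split at 3 digits → 126° and 38.53567′; 126 + 38.53567/60 = 126.6422612
  W → negative
Point 6:
  φ: split at 2 digits → 89° and 15.4067′; 89 + 15.4067/60 = 89.2567783
  S → negative
  Longitude: degrees = first 3 digits = 125, minutes = 24.3788; 125 + 24.3788/60 = 125.4063133
  E ⇒ keep positive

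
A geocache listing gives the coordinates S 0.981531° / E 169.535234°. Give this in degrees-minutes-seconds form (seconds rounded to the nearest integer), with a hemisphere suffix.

Latitude: whole degrees 0; 58.89186′ → 58′ and 53.51″
λ: 0.535234 × 60 = 32.11404′ → 32′, remainder × 60 = 6.84″

0°58′54″ S, 169°32′7″ E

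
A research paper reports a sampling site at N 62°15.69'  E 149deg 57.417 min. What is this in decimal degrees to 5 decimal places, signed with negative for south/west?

62.26150, 149.95695

Latitude: 15.69′ = 0.261500°; total 62.261500
N ⇒ keep positive
Lon: 57.417′ = 0.956950°; total 149.956950
E ⇒ keep positive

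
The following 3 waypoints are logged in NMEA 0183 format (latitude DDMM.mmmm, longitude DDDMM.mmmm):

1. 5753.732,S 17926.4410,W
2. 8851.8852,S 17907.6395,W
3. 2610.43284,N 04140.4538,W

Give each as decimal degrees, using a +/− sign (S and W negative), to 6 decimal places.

1. -57.895533, -179.440683
2. -88.864753, -179.127325
3. 26.173881, -41.674230

Point 1:
  Lat: degrees = first 2 digits = 57, minutes = 53.732; 57 + 53.732/60 = 57.8955333
  S → negative
  Lon: split at 3 digits → 179° and 26.441′; 179 + 26.441/60 = 179.4406833
  W ⇒ negate
Point 2:
  Lat: split at 2 digits → 88° and 51.8852′; 88 + 51.8852/60 = 88.8647533
  S ⇒ negate
  λ: degrees = first 3 digits = 179, minutes = 7.6395; 179 + 7.6395/60 = 179.1273250
  hemisphere W, so the sign is −
Point 3:
  φ: degrees = first 2 digits = 26, minutes = 10.43284; 26 + 10.43284/60 = 26.1738807
  N ⇒ keep positive
  λ: split at 3 digits → 041° and 40.4538′; 41 + 40.4538/60 = 41.6742300
  W → negative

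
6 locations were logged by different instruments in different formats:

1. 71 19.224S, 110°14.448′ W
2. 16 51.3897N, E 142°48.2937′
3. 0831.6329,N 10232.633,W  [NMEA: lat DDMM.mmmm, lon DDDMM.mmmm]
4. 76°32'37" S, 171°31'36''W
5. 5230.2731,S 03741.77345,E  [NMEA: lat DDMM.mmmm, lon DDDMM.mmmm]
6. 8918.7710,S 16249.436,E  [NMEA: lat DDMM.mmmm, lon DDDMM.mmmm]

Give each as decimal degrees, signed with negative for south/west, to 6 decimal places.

1. -71.320400, -110.240800
2. 16.856495, 142.804895
3. 8.527215, -102.543883
4. -76.543611, -171.526667
5. -52.504552, 37.696224
6. -89.312850, 162.823933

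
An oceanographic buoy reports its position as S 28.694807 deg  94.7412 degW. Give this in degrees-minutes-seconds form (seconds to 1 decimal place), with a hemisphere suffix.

28°41′41.3″ S, 94°44′28.3″ W

Lat: whole degrees 28; 41.68842′ → 41′ and 41.305″
λ: whole degrees 94; 44.47200′ → 44′ and 28.320″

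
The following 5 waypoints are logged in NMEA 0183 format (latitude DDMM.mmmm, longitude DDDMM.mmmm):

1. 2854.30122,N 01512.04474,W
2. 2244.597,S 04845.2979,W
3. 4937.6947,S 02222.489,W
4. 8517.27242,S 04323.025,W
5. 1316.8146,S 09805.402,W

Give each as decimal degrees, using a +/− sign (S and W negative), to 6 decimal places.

Point 1:
  Lat: split at 2 digits → 28° and 54.30122′; 28 + 54.30122/60 = 28.9050203
  N ⇒ keep positive
  λ: split at 3 digits → 015° and 12.04474′; 15 + 12.04474/60 = 15.2007457
  hemisphere W, so the sign is −
Point 2:
  φ: split at 2 digits → 22° and 44.597′; 22 + 44.597/60 = 22.7432833
  S ⇒ negate
  Lon: split at 3 digits → 048° and 45.2979′; 48 + 45.2979/60 = 48.7549650
  W ⇒ negate
Point 3:
  φ: degrees = first 2 digits = 49, minutes = 37.6947; 49 + 37.6947/60 = 49.6282450
  S ⇒ negate
  λ: split at 3 digits → 022° and 22.489′; 22 + 22.489/60 = 22.3748167
  W ⇒ negate
Point 4:
  Latitude: split at 2 digits → 85° and 17.27242′; 85 + 17.27242/60 = 85.2878737
  S → negative
  λ: split at 3 digits → 043° and 23.025′; 43 + 23.025/60 = 43.3837500
  W ⇒ negate
Point 5:
  Latitude: split at 2 digits → 13° and 16.8146′; 13 + 16.8146/60 = 13.2802433
  S → negative
  Longitude: degrees = first 3 digits = 98, minutes = 5.402; 98 + 5.402/60 = 98.0900333
  W → negative

1. 28.905020, -15.200746
2. -22.743283, -48.754965
3. -49.628245, -22.374817
4. -85.287874, -43.383750
5. -13.280243, -98.090033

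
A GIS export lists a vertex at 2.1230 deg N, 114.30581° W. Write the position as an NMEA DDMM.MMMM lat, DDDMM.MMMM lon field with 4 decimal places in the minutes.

Lat: 2° + 0.123000 × 60 = 2° 7.380000′
Lon: 114° + 0.305810 × 60 = 114° 18.348600′

0207.3800,N / 11418.3486,W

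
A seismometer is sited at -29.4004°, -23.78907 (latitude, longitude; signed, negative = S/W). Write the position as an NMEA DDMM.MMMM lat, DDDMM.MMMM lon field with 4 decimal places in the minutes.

2924.0240,S / 02347.3442,W

Latitude is negative → S; |value| = 29.400400
φ: minutes = (29.400400 − 29) × 60 = 24.024000
Longitude is negative → W; |value| = 23.789070
Lon: minutes = (23.789070 − 23) × 60 = 47.344200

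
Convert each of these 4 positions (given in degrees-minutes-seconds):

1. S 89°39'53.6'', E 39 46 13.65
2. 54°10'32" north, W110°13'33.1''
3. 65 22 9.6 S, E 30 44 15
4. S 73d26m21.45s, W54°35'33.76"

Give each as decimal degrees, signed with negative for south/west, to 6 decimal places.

1. -89.664889, 39.770458
2. 54.175556, -110.225861
3. -65.369333, 30.737500
4. -73.439292, -54.592711

Point 1:
  Latitude: 89 + 39/60 + 53.6/3600 = 89.6648889
  hemisphere S, so the sign is −
  Longitude: 46′ + 13.65″ = 46.22750′; 39 + 46.22750/60 = 39.7704583
  E ⇒ keep positive
Point 2:
  Lat: 54 + 10/60 + 32/3600 = 54.1755556
  N → positive
  Lon: 13′ + 33.1″ = 13.55167′; 110 + 13.55167/60 = 110.2258611
  hemisphere W, so the sign is −
Point 3:
  φ: 65° + 22/60 + 9.6/3600 = 65 + 0.366667 + 0.002667 = 65.3693333
  S ⇒ negate
  Lon: 30 + 44/60 + 15/3600 = 30.7375000
  E ⇒ keep positive
Point 4:
  Lat: 73 + 26/60 + 21.45/3600 = 73.4392917
  S → negative
  Lon: 54° + 35/60 + 33.76/3600 = 54 + 0.583333 + 0.009378 = 54.5927111
  hemisphere W, so the sign is −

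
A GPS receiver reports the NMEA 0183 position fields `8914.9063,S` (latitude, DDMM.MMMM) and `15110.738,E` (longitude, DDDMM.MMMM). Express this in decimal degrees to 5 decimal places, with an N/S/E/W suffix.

89.24844° S, 151.17897° E

Lat: split at 2 digits → 89° and 14.9063′; 89 + 14.9063/60 = 89.248438
Longitude: split at 3 digits → 151° and 10.738′; 151 + 10.738/60 = 151.178967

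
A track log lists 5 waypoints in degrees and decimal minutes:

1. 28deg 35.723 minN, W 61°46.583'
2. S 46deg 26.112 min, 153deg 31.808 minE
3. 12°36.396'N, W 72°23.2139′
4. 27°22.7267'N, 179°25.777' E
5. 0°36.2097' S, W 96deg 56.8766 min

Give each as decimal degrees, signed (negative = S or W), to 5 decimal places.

1. 28.59538, -61.77638
2. -46.43520, 153.53013
3. 12.60660, -72.38690
4. 27.37878, 179.42962
5. -0.60350, -96.94794

Point 1:
  φ: 35.723′ = 0.595383°; total 28.595383
  N ⇒ keep positive
  λ: 61 + 46.583/60 = 61.776383
  W → negative
Point 2:
  Lat: 46 + 26.112/60 = 46.435200
  S → negative
  Longitude: 153 + 31.808/60 = 153.530133
  E ⇒ keep positive
Point 3:
  φ: 36.396′ = 0.606600°; total 12.606600
  N → positive
  λ: 23.2139′ = 0.386898°; total 72.386898
  hemisphere W, so the sign is −
Point 4:
  Latitude: 27 + 22.7267/60 = 27.378778
  N → positive
  Lon: 25.777′ = 0.429617°; total 179.429617
  E ⇒ keep positive
Point 5:
  Lat: 36.2097′ = 0.603495°; total 0.603495
  S ⇒ negate
  λ: 56.8766′ = 0.947943°; total 96.947943
  W → negative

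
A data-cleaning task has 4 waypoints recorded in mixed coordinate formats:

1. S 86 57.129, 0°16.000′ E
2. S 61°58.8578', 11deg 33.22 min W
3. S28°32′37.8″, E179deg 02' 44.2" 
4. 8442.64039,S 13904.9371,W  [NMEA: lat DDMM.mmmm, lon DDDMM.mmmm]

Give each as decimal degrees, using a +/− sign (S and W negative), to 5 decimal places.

Point 1:
  Lat: 57.129′ = 0.952150°; total 86.952150
  hemisphere S, so the sign is −
  λ: 0 + 16/60 = 0.266667
  E ⇒ keep positive
Point 2:
  Latitude: 61 + 58.8578/60 = 61.980963
  hemisphere S, so the sign is −
  λ: 33.22′ = 0.553667°; total 11.553667
  hemisphere W, so the sign is −
Point 3:
  Latitude: 32′ + 37.8″ = 32.63000′; 28 + 32.63000/60 = 28.543833
  hemisphere S, so the sign is −
  Lon: 179° + 2/60 + 44.2/3600 = 179 + 0.033333 + 0.012278 = 179.045611
  E → positive
Point 4:
  Latitude: degrees = first 2 digits = 84, minutes = 42.64039; 84 + 42.64039/60 = 84.710673
  S ⇒ negate
  λ: split at 3 digits → 139° and 4.9371′; 139 + 4.9371/60 = 139.082285
  W ⇒ negate

1. -86.95215, 0.26667
2. -61.98096, -11.55367
3. -28.54383, 179.04561
4. -84.71067, -139.08229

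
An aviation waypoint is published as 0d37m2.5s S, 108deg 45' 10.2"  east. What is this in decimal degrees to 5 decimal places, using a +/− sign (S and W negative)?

-0.61736, 108.75283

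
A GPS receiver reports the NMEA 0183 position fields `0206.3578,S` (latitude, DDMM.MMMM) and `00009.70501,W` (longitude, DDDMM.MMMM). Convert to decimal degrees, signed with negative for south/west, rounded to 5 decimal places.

Latitude: degrees = first 2 digits = 2, minutes = 6.3578; 2 + 6.3578/60 = 2.105963
S ⇒ negate
Lon: split at 3 digits → 000° and 9.70501′; 0 + 9.70501/60 = 0.161750
W → negative

-2.10596, -0.16175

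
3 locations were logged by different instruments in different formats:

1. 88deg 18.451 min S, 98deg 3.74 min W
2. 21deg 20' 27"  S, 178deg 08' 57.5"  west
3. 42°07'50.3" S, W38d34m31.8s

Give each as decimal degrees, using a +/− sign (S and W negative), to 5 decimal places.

1. -88.30752, -98.06233
2. -21.34083, -178.14931
3. -42.13064, -38.57550

Point 1:
  Lat: 18.451′ = 0.307517°; total 88.307517
  S → negative
  Lon: 3.74′ = 0.062333°; total 98.062333
  W → negative
Point 2:
  Latitude: 20′ + 27″ = 20.45000′; 21 + 20.45000/60 = 21.340833
  S ⇒ negate
  λ: 8′ + 57.5″ = 8.95833′; 178 + 8.95833/60 = 178.149306
  W → negative
Point 3:
  Latitude: 42° + 7/60 + 50.3/3600 = 42 + 0.116667 + 0.013972 = 42.130639
  S → negative
  Lon: 34′ + 31.8″ = 34.53000′; 38 + 34.53000/60 = 38.575500
  W ⇒ negate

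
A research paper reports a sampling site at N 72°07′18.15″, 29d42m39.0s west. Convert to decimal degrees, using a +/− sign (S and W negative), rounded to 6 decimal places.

72.121708, -29.710833

φ: 7′ + 18.15″ = 7.30250′; 72 + 7.30250/60 = 72.1217083
N → positive
Lon: 42′ + 39″ = 42.65000′; 29 + 42.65000/60 = 29.7108333
hemisphere W, so the sign is −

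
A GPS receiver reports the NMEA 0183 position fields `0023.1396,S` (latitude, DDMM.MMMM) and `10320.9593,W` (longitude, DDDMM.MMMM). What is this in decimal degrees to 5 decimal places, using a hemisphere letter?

φ: degrees = first 2 digits = 0, minutes = 23.1396; 0 + 23.1396/60 = 0.385660
λ: split at 3 digits → 103° and 20.9593′; 103 + 20.9593/60 = 103.349322

0.38566° S, 103.34932° W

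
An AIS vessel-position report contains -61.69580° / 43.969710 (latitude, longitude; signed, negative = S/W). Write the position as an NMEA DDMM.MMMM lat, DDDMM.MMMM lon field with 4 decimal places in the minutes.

6141.7480,S / 04358.1826,E

Latitude is negative → S; |value| = 61.695800
φ: minutes = (61.695800 − 61) × 60 = 41.748000
Lon: minutes = (43.969710 − 43) × 60 = 58.182600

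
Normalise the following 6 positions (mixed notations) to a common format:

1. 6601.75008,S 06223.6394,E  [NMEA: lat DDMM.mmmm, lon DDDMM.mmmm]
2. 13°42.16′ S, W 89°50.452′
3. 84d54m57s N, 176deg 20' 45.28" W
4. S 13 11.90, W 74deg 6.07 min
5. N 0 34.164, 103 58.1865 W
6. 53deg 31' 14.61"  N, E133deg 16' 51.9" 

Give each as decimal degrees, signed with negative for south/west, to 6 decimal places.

1. -66.029168, 62.393990
2. -13.702667, -89.840867
3. 84.915833, -176.345911
4. -13.198333, -74.101167
5. 0.569400, -103.969775
6. 53.520725, 133.281083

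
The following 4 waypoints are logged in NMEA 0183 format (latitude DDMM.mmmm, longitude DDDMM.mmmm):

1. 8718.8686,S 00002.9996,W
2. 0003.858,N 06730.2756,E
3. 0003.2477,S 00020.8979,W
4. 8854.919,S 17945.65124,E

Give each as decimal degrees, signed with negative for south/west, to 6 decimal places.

1. -87.314477, -0.049993
2. 0.064300, 67.504593
3. -0.054128, -0.348298
4. -88.915317, 179.760854

Point 1:
  φ: split at 2 digits → 87° and 18.8686′; 87 + 18.8686/60 = 87.3144767
  hemisphere S, so the sign is −
  Longitude: split at 3 digits → 000° and 2.9996′; 0 + 2.9996/60 = 0.0499933
  W ⇒ negate
Point 2:
  Lat: split at 2 digits → 00° and 3.858′; 0 + 3.858/60 = 0.0643000
  N ⇒ keep positive
  Longitude: split at 3 digits → 067° and 30.2756′; 67 + 30.2756/60 = 67.5045933
  E → positive
Point 3:
  Lat: split at 2 digits → 00° and 3.2477′; 0 + 3.2477/60 = 0.0541283
  S ⇒ negate
  Lon: split at 3 digits → 000° and 20.8979′; 0 + 20.8979/60 = 0.3482983
  W ⇒ negate
Point 4:
  φ: degrees = first 2 digits = 88, minutes = 54.919; 88 + 54.919/60 = 88.9153167
  S → negative
  Longitude: split at 3 digits → 179° and 45.65124′; 179 + 45.65124/60 = 179.7608540
  E ⇒ keep positive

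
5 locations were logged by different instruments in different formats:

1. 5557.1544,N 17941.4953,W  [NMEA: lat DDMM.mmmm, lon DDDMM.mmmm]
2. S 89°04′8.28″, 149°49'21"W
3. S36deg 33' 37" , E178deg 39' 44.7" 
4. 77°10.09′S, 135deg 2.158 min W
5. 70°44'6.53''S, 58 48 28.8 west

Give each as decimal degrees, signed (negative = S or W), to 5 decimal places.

Point 1:
  Latitude: degrees = first 2 digits = 55, minutes = 57.1544; 55 + 57.1544/60 = 55.952573
  N → positive
  Lon: degrees = first 3 digits = 179, minutes = 41.4953; 179 + 41.4953/60 = 179.691588
  hemisphere W, so the sign is −
Point 2:
  Lat: 89° + 4/60 + 8.28/3600 = 89 + 0.066667 + 0.002300 = 89.068967
  hemisphere S, so the sign is −
  Longitude: 149 + 49/60 + 21/3600 = 149.822500
  W ⇒ negate
Point 3:
  Lat: 36 + 33/60 + 37/3600 = 36.560278
  S ⇒ negate
  Lon: 178 + 39/60 + 44.7/3600 = 178.662417
  E → positive
Point 4:
  φ: 77 + 10.09/60 = 77.168167
  S ⇒ negate
  Lon: 135 + 2.158/60 = 135.035967
  W ⇒ negate
Point 5:
  Lat: 44′ + 6.53″ = 44.10883′; 70 + 44.10883/60 = 70.735147
  hemisphere S, so the sign is −
  λ: 58 + 48/60 + 28.8/3600 = 58.808000
  W → negative

1. 55.95257, -179.69159
2. -89.06897, -149.82250
3. -36.56028, 178.66242
4. -77.16817, -135.03597
5. -70.73515, -58.80800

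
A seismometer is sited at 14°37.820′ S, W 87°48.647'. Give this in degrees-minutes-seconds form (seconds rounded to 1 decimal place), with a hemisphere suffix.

14°37′49.2″ S, 87°48′38.8″ W

Lat: 37.82000′ → 37′ and 0.82000 × 60 = 49.200″
Lon: fractional minutes 0.64700 × 60 = 38.820″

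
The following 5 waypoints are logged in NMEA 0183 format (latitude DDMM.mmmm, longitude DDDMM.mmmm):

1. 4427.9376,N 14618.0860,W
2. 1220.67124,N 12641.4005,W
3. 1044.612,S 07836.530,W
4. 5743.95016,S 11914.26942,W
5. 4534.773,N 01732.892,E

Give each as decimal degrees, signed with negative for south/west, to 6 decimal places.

1. 44.465627, -146.301433
2. 12.344521, -126.690008
3. -10.743533, -78.608833
4. -57.732503, -119.237824
5. 45.579550, 17.548200

Point 1:
  Lat: split at 2 digits → 44° and 27.9376′; 44 + 27.9376/60 = 44.4656267
  N ⇒ keep positive
  Longitude: degrees = first 3 digits = 146, minutes = 18.086; 146 + 18.086/60 = 146.3014333
  W → negative
Point 2:
  Lat: split at 2 digits → 12° and 20.67124′; 12 + 20.67124/60 = 12.3445207
  N → positive
  Lon: degrees = first 3 digits = 126, minutes = 41.4005; 126 + 41.4005/60 = 126.6900083
  W → negative
Point 3:
  φ: split at 2 digits → 10° and 44.612′; 10 + 44.612/60 = 10.7435333
  S → negative
  Longitude: split at 3 digits → 078° and 36.53′; 78 + 36.53/60 = 78.6088333
  W → negative
Point 4:
  Latitude: split at 2 digits → 57° and 43.95016′; 57 + 43.95016/60 = 57.7325027
  S ⇒ negate
  Longitude: degrees = first 3 digits = 119, minutes = 14.26942; 119 + 14.26942/60 = 119.2378237
  hemisphere W, so the sign is −
Point 5:
  Latitude: split at 2 digits → 45° and 34.773′; 45 + 34.773/60 = 45.5795500
  N → positive
  λ: degrees = first 3 digits = 17, minutes = 32.892; 17 + 32.892/60 = 17.5482000
  E → positive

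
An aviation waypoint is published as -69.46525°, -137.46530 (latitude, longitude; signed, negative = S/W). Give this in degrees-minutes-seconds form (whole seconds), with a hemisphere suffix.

69°27′55″ S, 137°27′55″ W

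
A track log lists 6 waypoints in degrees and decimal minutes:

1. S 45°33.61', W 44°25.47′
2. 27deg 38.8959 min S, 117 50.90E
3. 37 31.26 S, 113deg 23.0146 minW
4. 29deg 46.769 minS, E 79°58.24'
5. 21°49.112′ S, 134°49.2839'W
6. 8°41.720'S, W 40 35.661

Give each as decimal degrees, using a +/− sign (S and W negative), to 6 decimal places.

Point 1:
  Lat: 33.61′ = 0.560167°; total 45.5601667
  S ⇒ negate
  λ: 25.47′ = 0.424500°; total 44.4245000
  W → negative
Point 2:
  Lat: 38.8959′ = 0.648265°; total 27.6482650
  hemisphere S, so the sign is −
  Longitude: 50.9′ = 0.848333°; total 117.8483333
  E → positive
Point 3:
  Lat: 31.26′ = 0.521000°; total 37.5210000
  S → negative
  Lon: 23.0146′ = 0.383577°; total 113.3835767
  W ⇒ negate
Point 4:
  Lat: 46.769′ = 0.779483°; total 29.7794833
  S ⇒ negate
  Lon: 58.24′ = 0.970667°; total 79.9706667
  E → positive
Point 5:
  φ: 21 + 49.112/60 = 21.8185333
  S → negative
  Longitude: 49.2839′ = 0.821398°; total 134.8213983
  W → negative
Point 6:
  Latitude: 8 + 41.72/60 = 8.6953333
  S → negative
  λ: 35.661′ = 0.594350°; total 40.5943500
  hemisphere W, so the sign is −

1. -45.560167, -44.424500
2. -27.648265, 117.848333
3. -37.521000, -113.383577
4. -29.779483, 79.970667
5. -21.818533, -134.821398
6. -8.695333, -40.594350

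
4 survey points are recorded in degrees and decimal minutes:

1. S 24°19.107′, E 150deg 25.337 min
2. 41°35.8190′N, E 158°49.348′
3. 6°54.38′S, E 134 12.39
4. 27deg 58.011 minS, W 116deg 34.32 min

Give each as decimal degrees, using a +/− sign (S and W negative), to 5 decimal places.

Point 1:
  Latitude: 24 + 19.107/60 = 24.318450
  S ⇒ negate
  Lon: 150 + 25.337/60 = 150.422283
  E → positive
Point 2:
  Latitude: 35.819′ = 0.596983°; total 41.596983
  N ⇒ keep positive
  Lon: 49.348′ = 0.822467°; total 158.822467
  E → positive
Point 3:
  φ: 6 + 54.38/60 = 6.906333
  S ⇒ negate
  λ: 12.39′ = 0.206500°; total 134.206500
  E → positive
Point 4:
  Lat: 27 + 58.011/60 = 27.966850
  hemisphere S, so the sign is −
  λ: 116 + 34.32/60 = 116.572000
  hemisphere W, so the sign is −

1. -24.31845, 150.42228
2. 41.59698, 158.82247
3. -6.90633, 134.20650
4. -27.96685, -116.57200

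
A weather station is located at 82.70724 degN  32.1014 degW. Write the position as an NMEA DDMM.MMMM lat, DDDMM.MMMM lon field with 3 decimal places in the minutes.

Latitude: fractional part 0.707240 → 42.43440 minutes
λ: 32° + 0.101400 × 60 = 32° 6.08400′

8242.434,N / 03206.084,W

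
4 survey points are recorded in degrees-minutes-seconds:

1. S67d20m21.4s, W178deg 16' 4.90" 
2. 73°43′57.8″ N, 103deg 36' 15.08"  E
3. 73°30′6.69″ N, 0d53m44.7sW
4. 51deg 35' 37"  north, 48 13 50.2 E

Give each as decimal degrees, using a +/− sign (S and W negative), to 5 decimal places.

Point 1:
  Lat: 20′ + 21.4″ = 20.35667′; 67 + 20.35667/60 = 67.339278
  hemisphere S, so the sign is −
  Longitude: 16′ + 4.9″ = 16.08167′; 178 + 16.08167/60 = 178.268028
  W ⇒ negate
Point 2:
  Lat: 73 + 43/60 + 57.8/3600 = 73.732722
  N → positive
  Longitude: 36′ + 15.08″ = 36.25133′; 103 + 36.25133/60 = 103.604189
  E → positive
Point 3:
  Lat: 73° + 30/60 + 6.69/3600 = 73 + 0.500000 + 0.001858 = 73.501858
  N → positive
  Longitude: 53′ + 44.7″ = 53.74500′; 0 + 53.74500/60 = 0.895750
  W ⇒ negate
Point 4:
  Lat: 51° + 35/60 + 37/3600 = 51 + 0.583333 + 0.010278 = 51.593611
  N ⇒ keep positive
  λ: 48 + 13/60 + 50.2/3600 = 48.230611
  E → positive

1. -67.33928, -178.26803
2. 73.73272, 103.60419
3. 73.50186, -0.89575
4. 51.59361, 48.23061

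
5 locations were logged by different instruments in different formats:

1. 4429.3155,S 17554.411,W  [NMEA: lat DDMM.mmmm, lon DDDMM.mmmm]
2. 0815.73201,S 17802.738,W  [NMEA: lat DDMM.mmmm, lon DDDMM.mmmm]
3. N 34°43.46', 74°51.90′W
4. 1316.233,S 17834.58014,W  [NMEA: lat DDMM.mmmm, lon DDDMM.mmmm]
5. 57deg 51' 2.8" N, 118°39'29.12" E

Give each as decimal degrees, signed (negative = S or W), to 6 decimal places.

1. -44.488592, -175.906850
2. -8.262200, -178.045633
3. 34.724333, -74.865000
4. -13.270550, -178.576336
5. 57.850778, 118.658089

Point 1:
  Latitude: degrees = first 2 digits = 44, minutes = 29.3155; 44 + 29.3155/60 = 44.4885917
  S → negative
  λ: degrees = first 3 digits = 175, minutes = 54.411; 175 + 54.411/60 = 175.9068500
  hemisphere W, so the sign is −
Point 2:
  Latitude: split at 2 digits → 08° and 15.73201′; 8 + 15.73201/60 = 8.2622002
  S ⇒ negate
  Longitude: degrees = first 3 digits = 178, minutes = 2.738; 178 + 2.738/60 = 178.0456333
  hemisphere W, so the sign is −
Point 3:
  φ: 43.46′ = 0.724333°; total 34.7243333
  N ⇒ keep positive
  Longitude: 74 + 51.9/60 = 74.8650000
  W ⇒ negate
Point 4:
  Latitude: split at 2 digits → 13° and 16.233′; 13 + 16.233/60 = 13.2705500
  hemisphere S, so the sign is −
  Longitude: degrees = first 3 digits = 178, minutes = 34.58014; 178 + 34.58014/60 = 178.5763357
  W → negative
Point 5:
  φ: 57° + 51/60 + 2.8/3600 = 57 + 0.850000 + 0.000778 = 57.8507778
  N ⇒ keep positive
  Lon: 39′ + 29.12″ = 39.48533′; 118 + 39.48533/60 = 118.6580889
  E → positive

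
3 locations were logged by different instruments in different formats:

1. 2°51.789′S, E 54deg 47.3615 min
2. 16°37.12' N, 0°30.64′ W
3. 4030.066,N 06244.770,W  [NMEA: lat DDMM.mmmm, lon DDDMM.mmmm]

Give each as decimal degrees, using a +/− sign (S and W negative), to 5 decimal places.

1. -2.86315, 54.78936
2. 16.61867, -0.51067
3. 40.50110, -62.74617

Point 1:
  Lat: 2 + 51.789/60 = 2.863150
  hemisphere S, so the sign is −
  λ: 54 + 47.3615/60 = 54.789358
  E → positive
Point 2:
  φ: 37.12′ = 0.618667°; total 16.618667
  N → positive
  λ: 0 + 30.64/60 = 0.510667
  hemisphere W, so the sign is −
Point 3:
  Lat: split at 2 digits → 40° and 30.066′; 40 + 30.066/60 = 40.501100
  N → positive
  Lon: split at 3 digits → 062° and 44.77′; 62 + 44.77/60 = 62.746167
  W ⇒ negate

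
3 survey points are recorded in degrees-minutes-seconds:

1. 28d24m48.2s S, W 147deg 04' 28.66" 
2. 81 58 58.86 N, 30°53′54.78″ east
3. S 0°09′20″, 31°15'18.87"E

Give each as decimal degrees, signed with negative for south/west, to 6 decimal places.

Point 1:
  Latitude: 24′ + 48.2″ = 24.80333′; 28 + 24.80333/60 = 28.4133889
  S ⇒ negate
  Lon: 4′ + 28.66″ = 4.47767′; 147 + 4.47767/60 = 147.0746278
  W → negative
Point 2:
  φ: 81° + 58/60 + 58.86/3600 = 81 + 0.966667 + 0.016350 = 81.9830167
  N → positive
  Longitude: 53′ + 54.78″ = 53.91300′; 30 + 53.91300/60 = 30.8985500
  E ⇒ keep positive
Point 3:
  Latitude: 0 + 9/60 + 20/3600 = 0.1555556
  S ⇒ negate
  λ: 31 + 15/60 + 18.87/3600 = 31.2552417
  E → positive

1. -28.413389, -147.074628
2. 81.983017, 30.898550
3. -0.155556, 31.255242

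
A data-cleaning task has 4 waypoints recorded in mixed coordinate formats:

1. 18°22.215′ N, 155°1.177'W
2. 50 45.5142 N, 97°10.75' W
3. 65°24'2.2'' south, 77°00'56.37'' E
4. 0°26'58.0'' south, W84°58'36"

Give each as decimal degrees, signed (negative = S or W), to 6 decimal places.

1. 18.370250, -155.019617
2. 50.758570, -97.179167
3. -65.400611, 77.015658
4. -0.449444, -84.976667

Point 1:
  φ: 18 + 22.215/60 = 18.3702500
  N → positive
  λ: 155 + 1.177/60 = 155.0196167
  W ⇒ negate
Point 2:
  Latitude: 45.5142′ = 0.758570°; total 50.7585700
  N ⇒ keep positive
  λ: 97 + 10.75/60 = 97.1791667
  W → negative
Point 3:
  Lat: 24′ + 2.2″ = 24.03667′; 65 + 24.03667/60 = 65.4006111
  hemisphere S, so the sign is −
  Longitude: 77° + 0/60 + 56.37/3600 = 77 + 0.000000 + 0.015658 = 77.0156583
  E ⇒ keep positive
Point 4:
  Latitude: 0 + 26/60 + 58/3600 = 0.4494444
  S → negative
  λ: 84 + 58/60 + 36/3600 = 84.9766667
  W ⇒ negate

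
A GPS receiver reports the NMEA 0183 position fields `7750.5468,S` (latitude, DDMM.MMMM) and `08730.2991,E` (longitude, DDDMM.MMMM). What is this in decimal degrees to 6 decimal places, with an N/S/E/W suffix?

77.842447° S, 87.504985° E

Lat: split at 2 digits → 77° and 50.5468′; 77 + 50.5468/60 = 77.8424467
Longitude: split at 3 digits → 087° and 30.2991′; 87 + 30.2991/60 = 87.5049850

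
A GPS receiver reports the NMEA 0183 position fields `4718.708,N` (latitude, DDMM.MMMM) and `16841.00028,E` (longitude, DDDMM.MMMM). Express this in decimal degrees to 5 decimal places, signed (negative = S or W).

φ: degrees = first 2 digits = 47, minutes = 18.708; 47 + 18.708/60 = 47.311800
N → positive
Longitude: degrees = first 3 digits = 168, minutes = 41.00028; 168 + 41.00028/60 = 168.683338
E ⇒ keep positive

47.31180, 168.68334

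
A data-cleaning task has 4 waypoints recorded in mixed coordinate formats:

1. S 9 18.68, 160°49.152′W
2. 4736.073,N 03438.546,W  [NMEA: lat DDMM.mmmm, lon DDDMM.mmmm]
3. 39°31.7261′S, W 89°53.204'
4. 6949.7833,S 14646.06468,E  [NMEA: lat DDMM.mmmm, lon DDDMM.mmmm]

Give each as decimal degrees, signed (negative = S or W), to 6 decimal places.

Point 1:
  Lat: 9 + 18.68/60 = 9.3113333
  S ⇒ negate
  Longitude: 160 + 49.152/60 = 160.8192000
  hemisphere W, so the sign is −
Point 2:
  Latitude: degrees = first 2 digits = 47, minutes = 36.073; 47 + 36.073/60 = 47.6012167
  N → positive
  λ: split at 3 digits → 034° and 38.546′; 34 + 38.546/60 = 34.6424333
  W ⇒ negate
Point 3:
  Latitude: 31.7261′ = 0.528768°; total 39.5287683
  S → negative
  Lon: 53.204′ = 0.886733°; total 89.8867333
  W ⇒ negate
Point 4:
  φ: split at 2 digits → 69° and 49.7833′; 69 + 49.7833/60 = 69.8297217
  S → negative
  Longitude: degrees = first 3 digits = 146, minutes = 46.06468; 146 + 46.06468/60 = 146.7677447
  E → positive

1. -9.311333, -160.819200
2. 47.601217, -34.642433
3. -39.528768, -89.886733
4. -69.829722, 146.767745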